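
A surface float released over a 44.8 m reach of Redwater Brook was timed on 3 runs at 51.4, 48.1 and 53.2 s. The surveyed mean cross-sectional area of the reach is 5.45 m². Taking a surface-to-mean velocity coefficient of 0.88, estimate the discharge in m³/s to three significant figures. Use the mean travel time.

4.22 m³/s

t̄ = (51.4 + 48.1 + 53.2) / 3 = 50.9 s
v_surface = L / t̄ = 44.8 / 50.9 = 0.8802 m/s
v_mean = 0.88 × 0.8802 = 0.7745 m/s
Q = A × v_mean = 5.45 × 0.7745 = 4.221 m³/s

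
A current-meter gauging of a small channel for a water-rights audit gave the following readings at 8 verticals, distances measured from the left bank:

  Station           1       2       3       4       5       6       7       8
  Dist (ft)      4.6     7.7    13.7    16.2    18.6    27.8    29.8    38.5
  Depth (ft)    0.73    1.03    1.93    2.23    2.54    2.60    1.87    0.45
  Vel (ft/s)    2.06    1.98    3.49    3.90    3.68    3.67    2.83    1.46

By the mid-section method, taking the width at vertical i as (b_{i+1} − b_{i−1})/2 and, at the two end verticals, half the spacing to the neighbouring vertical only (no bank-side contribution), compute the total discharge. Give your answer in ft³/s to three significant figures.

w_1 = (7.7 − 4.6)/2 = 1.55 ft; q_1 = 2.06 × 0.73 × 1.55 = 2.331 ft³/s
w_2 = (13.7 − 4.6)/2 = 4.55 ft; q_2 = 1.98 × 1.03 × 4.55 = 9.279 ft³/s
w_3 = (16.2 − 7.7)/2 = 4.25 ft; q_3 = 3.49 × 1.93 × 4.25 = 28.63 ft³/s
w_4 = (18.6 − 13.7)/2 = 2.45 ft; q_4 = 3.90 × 2.23 × 2.45 = 21.31 ft³/s
w_5 = (27.8 − 16.2)/2 = 5.8 ft; q_5 = 3.68 × 2.54 × 5.8 = 54.21 ft³/s
w_6 = (29.8 − 18.6)/2 = 5.6 ft; q_6 = 3.67 × 2.60 × 5.6 = 53.44 ft³/s
w_7 = (38.5 − 27.8)/2 = 5.35 ft; q_7 = 2.83 × 1.87 × 5.35 = 28.31 ft³/s
w_8 = (38.5 − 29.8)/2 = 4.35 ft; q_8 = 1.46 × 0.45 × 4.35 = 2.858 ft³/s
Q = Σ qᵢ = 200.4 ft³/s

200 ft³/s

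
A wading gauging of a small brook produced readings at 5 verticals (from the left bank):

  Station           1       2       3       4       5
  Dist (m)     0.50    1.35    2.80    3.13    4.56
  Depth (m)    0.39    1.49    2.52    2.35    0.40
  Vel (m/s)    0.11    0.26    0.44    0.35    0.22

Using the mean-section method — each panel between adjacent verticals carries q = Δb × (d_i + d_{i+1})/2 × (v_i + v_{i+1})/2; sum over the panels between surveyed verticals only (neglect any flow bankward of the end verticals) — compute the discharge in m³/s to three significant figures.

2.04 m³/s

Panel 1-2: Δb = 0.85 m, d̄ = (0.39+1.49)/2 = 0.94, v̄ = (0.11+0.26)/2 = 0.185 → q = 0.85×0.94×0.185 = 0.1478 m³/s
Panel 2-3: Δb = 1.45 m, d̄ = (1.49+2.52)/2 = 2.005, v̄ = (0.26+0.44)/2 = 0.35 → q = 1.45×2.005×0.35 = 1.018 m³/s
Panel 3-4: Δb = 0.33 m, d̄ = (2.52+2.35)/2 = 2.435, v̄ = (0.44+0.35)/2 = 0.395 → q = 0.33×2.435×0.395 = 0.3174 m³/s
Panel 4-5: Δb = 1.43 m, d̄ = (2.35+0.40)/2 = 1.375, v̄ = (0.35+0.22)/2 = 0.285 → q = 1.43×1.375×0.285 = 0.5604 m³/s
Q = Σ q = 2.043 m³/s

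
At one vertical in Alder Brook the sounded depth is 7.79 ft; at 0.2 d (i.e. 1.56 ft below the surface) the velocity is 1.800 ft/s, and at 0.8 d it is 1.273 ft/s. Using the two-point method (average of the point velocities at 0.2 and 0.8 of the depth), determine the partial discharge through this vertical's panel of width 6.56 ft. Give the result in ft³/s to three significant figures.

78.5 ft³/s

v̄ = (1.800 + 1.273) / 2 = 1.537 ft/s
q = v̄ × d × w = 1.537 × 7.79 × 6.56 = 78.52 ft³/s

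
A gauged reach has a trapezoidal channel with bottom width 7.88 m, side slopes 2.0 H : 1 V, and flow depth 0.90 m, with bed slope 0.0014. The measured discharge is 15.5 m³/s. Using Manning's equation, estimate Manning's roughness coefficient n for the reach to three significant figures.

A = (b + z·y)·y = (7.88 + 2.0×0.90)×0.90 = 8.712 m²
P = b + 2y√(1+z²) = 7.88 + 2×0.90×√(1+2.0²) = 11.90 m
R = A/P = 8.712/11.90 = 0.7318 m
n = (1/Q)·A·R^(2/3)·S^(1/2) = (1/15.5) × 8.712 × 0.8121 × 0.03742 = 0.01708

0.0171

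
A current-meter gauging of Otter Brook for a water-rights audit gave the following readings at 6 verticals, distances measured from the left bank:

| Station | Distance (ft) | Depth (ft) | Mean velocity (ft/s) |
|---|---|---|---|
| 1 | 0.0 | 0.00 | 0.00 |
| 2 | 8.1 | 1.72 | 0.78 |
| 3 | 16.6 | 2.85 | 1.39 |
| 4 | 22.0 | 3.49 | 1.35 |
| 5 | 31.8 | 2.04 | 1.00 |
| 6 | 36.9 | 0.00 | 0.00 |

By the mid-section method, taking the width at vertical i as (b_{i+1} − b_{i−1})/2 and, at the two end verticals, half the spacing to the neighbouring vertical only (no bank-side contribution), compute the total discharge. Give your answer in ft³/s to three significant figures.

89.7 ft³/s

w_2 = (16.6 − 0.0)/2 = 8.3 ft; q_2 = 0.78 × 1.72 × 8.3 = 11.14 ft³/s
w_3 = (22.0 − 8.1)/2 = 6.95 ft; q_3 = 1.39 × 2.85 × 6.95 = 27.53 ft³/s
w_4 = (31.8 − 16.6)/2 = 7.6 ft; q_4 = 1.35 × 3.49 × 7.6 = 35.81 ft³/s
w_5 = (36.9 − 22.0)/2 = 7.45 ft; q_5 = 1.00 × 2.04 × 7.45 = 15.20 ft³/s
Stations 1, 6 contribute zero (depth or velocity is 0).
Q = Σ qᵢ = 89.67 ft³/s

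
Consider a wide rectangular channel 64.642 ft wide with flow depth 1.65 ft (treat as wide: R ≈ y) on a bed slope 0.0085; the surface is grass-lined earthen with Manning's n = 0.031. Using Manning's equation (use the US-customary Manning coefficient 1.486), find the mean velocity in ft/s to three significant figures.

6.17 ft/s

A = b·y = 64.642 × 1.65 = 106.7 ft²
Wide channel: R ≈ y = 1.65 ft
Q = (1.486/n)·A·R^(2/3)·S^(1/2) = (1.486/0.031) × 106.7 × 1.650^(2/3) × 0.0085^(1/2) = 658.2 ft³/s
V = Q/A = 658.2/106.7 = 6.171 ft/s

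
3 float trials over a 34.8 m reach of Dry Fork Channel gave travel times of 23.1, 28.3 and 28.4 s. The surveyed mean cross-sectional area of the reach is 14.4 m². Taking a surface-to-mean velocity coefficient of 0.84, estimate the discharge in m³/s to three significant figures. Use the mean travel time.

t̄ = (23.1 + 28.3 + 28.4) / 3 = 26.6 s
v_surface = L / t̄ = 34.8 / 26.6 = 1.308 m/s
v_mean = 0.84 × 1.308 = 1.099 m/s
Q = A × v_mean = 14.4 × 1.099 = 15.82 m³/s

15.8 m³/s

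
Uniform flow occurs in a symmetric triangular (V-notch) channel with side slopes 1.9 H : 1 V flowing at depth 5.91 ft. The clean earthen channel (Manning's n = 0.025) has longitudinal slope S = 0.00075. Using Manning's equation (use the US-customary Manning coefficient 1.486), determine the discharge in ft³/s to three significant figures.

A = z·y² = 1.9×5.91² = 66.36 ft²
P = 2y√(1+z²) = 2×5.91×√(1+1.9²) = 25.38 ft
R = A/P = 66.36/25.38 = 2.615 ft
Q = (1.486/n)·A·R^(2/3)·S^(1/2) = (1.486/0.025) × 66.36 × 2.615^(2/3) × 0.00075^(1/2) = 205.0 ft³/s

205 ft³/s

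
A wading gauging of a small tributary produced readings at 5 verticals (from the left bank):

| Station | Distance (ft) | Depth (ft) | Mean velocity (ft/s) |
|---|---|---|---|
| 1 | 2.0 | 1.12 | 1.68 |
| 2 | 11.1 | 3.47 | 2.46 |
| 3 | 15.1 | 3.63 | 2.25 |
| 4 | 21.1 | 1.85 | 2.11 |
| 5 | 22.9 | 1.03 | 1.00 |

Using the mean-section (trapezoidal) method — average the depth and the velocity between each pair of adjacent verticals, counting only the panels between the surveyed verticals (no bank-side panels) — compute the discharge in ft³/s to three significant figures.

Panel 1-2: Δb = 9.1 ft, d̄ = (1.12+3.47)/2 = 2.295, v̄ = (1.68+2.46)/2 = 2.07 → q = 9.1×2.295×2.07 = 43.23 ft³/s
Panel 2-3: Δb = 4 ft, d̄ = (3.47+3.63)/2 = 3.55, v̄ = (2.46+2.25)/2 = 2.355 → q = 4×3.55×2.355 = 33.44 ft³/s
Panel 3-4: Δb = 6 ft, d̄ = (3.63+1.85)/2 = 2.74, v̄ = (2.25+2.11)/2 = 2.18 → q = 6×2.74×2.18 = 35.84 ft³/s
Panel 4-5: Δb = 1.8 ft, d̄ = (1.85+1.03)/2 = 1.44, v̄ = (2.11+1.00)/2 = 1.555 → q = 1.8×1.44×1.555 = 4.031 ft³/s
Q = Σ q = 116.5 ft³/s

117 ft³/s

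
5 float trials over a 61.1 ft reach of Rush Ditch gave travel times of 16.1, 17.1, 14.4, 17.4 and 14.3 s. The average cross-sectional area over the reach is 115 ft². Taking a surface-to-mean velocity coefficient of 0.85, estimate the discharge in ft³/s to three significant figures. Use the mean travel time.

377 ft³/s

t̄ = (16.1 + 17.1 + 14.4 + 17.4 + 14.3) / 5 = 15.86 s
v_surface = L / t̄ = 61.1 / 15.86 = 3.852 ft/s
v_mean = 0.85 × 3.852 = 3.275 ft/s
Q = A × v_mean = 115 × 3.275 = 376.6 ft³/s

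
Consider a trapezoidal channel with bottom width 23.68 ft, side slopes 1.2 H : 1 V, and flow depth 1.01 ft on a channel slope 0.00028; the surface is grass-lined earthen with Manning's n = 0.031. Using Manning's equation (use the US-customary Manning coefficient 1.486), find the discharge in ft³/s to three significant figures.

A = (b + z·y)·y = (23.68 + 1.2×1.01)×1.01 = 25.14 ft²
P = b + 2y√(1+z²) = 23.68 + 2×1.01×√(1+1.2²) = 26.84 ft
R = A/P = 25.14/26.84 = 0.9369 ft
Q = (1.486/n)·A·R^(2/3)·S^(1/2) = (1.486/0.031) × 25.14 × 0.9369^(2/3) × 0.00028^(1/2) = 19.31 ft³/s

19.3 ft³/s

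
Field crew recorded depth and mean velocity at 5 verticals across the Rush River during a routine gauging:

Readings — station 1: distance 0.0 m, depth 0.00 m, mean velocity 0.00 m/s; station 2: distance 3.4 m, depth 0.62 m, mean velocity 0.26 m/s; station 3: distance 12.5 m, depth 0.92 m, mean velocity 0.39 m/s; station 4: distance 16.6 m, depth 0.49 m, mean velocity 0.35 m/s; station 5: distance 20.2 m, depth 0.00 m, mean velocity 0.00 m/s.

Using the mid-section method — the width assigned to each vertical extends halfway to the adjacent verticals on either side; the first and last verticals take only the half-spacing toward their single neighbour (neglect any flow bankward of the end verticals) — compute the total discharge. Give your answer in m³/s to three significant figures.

w_2 = (12.5 − 0.0)/2 = 6.25 m; q_2 = 0.26 × 0.62 × 6.25 = 1.008 m³/s
w_3 = (16.6 − 3.4)/2 = 6.6 m; q_3 = 0.39 × 0.92 × 6.6 = 2.368 m³/s
w_4 = (20.2 − 12.5)/2 = 3.85 m; q_4 = 0.35 × 0.49 × 3.85 = 0.6603 m³/s
Stations 1, 5 contribute zero (depth or velocity is 0).
Q = Σ qᵢ = 4.036 m³/s

4.04 m³/s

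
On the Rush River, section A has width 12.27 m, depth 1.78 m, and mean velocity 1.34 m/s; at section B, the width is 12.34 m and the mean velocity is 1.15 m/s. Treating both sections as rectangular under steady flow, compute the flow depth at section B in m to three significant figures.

2.06 m

Q = A₁V₁ = (12.27×1.78) × 1.34 = 29.27 m³/s
d₂ = Q/(b₂ V₂) = 29.27/(12.34×1.15) = 2.062 m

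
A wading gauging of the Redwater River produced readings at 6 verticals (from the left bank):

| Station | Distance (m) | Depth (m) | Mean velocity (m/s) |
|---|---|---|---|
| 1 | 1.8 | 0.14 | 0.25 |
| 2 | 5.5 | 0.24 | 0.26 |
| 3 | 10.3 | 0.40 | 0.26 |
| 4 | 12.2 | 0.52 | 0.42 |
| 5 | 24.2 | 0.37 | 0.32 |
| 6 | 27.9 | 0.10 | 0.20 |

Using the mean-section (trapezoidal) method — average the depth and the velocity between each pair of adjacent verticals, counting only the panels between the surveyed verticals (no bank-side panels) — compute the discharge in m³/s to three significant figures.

Panel 1-2: Δb = 3.7 m, d̄ = (0.14+0.24)/2 = 0.19, v̄ = (0.25+0.26)/2 = 0.255 → q = 3.7×0.19×0.255 = 0.1793 m³/s
Panel 2-3: Δb = 4.8 m, d̄ = (0.24+0.40)/2 = 0.32, v̄ = (0.26+0.26)/2 = 0.26 → q = 4.8×0.32×0.26 = 0.3994 m³/s
Panel 3-4: Δb = 1.9 m, d̄ = (0.40+0.52)/2 = 0.46, v̄ = (0.26+0.42)/2 = 0.34 → q = 1.9×0.46×0.34 = 0.2972 m³/s
Panel 4-5: Δb = 12 m, d̄ = (0.52+0.37)/2 = 0.445, v̄ = (0.42+0.32)/2 = 0.37 → q = 12×0.445×0.37 = 1.976 m³/s
Panel 5-6: Δb = 3.7 m, d̄ = (0.37+0.10)/2 = 0.235, v̄ = (0.32+0.20)/2 = 0.26 → q = 3.7×0.235×0.26 = 0.2261 m³/s
Q = Σ q = 3.078 m³/s

3.08 m³/s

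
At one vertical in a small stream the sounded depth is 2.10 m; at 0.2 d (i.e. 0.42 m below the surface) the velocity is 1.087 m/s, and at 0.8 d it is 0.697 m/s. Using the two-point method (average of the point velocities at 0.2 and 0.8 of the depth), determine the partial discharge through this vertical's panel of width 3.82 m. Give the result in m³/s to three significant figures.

7.16 m³/s

v̄ = (1.087 + 0.697) / 2 = 0.8920 m/s
q = v̄ × d × w = 0.8920 × 2.10 × 3.82 = 7.156 m³/s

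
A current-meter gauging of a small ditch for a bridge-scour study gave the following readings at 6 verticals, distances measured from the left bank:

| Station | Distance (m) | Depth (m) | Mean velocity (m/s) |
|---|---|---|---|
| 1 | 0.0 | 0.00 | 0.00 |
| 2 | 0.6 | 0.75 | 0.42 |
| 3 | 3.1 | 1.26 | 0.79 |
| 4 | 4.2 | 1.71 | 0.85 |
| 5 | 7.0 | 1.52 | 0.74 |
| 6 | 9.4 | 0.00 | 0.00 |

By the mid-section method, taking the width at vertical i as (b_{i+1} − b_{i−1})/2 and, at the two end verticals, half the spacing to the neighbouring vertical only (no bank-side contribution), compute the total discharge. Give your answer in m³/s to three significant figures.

w_2 = (3.1 − 0.0)/2 = 1.55 m; q_2 = 0.42 × 0.75 × 1.55 = 0.4883 m³/s
w_3 = (4.2 − 0.6)/2 = 1.8 m; q_3 = 0.79 × 1.26 × 1.8 = 1.792 m³/s
w_4 = (7.0 − 3.1)/2 = 1.95 m; q_4 = 0.85 × 1.71 × 1.95 = 2.834 m³/s
w_5 = (9.4 − 4.2)/2 = 2.6 m; q_5 = 0.74 × 1.52 × 2.6 = 2.924 m³/s
Stations 1, 6 contribute zero (depth or velocity is 0).
Q = Σ qᵢ = 8.039 m³/s

8.04 m³/s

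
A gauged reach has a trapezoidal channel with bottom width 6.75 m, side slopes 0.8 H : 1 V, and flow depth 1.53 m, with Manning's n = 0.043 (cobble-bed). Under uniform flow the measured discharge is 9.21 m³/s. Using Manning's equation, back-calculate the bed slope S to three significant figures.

A = (b + z·y)·y = (6.75 + 0.8×1.53)×1.53 = 12.20 m²
P = b + 2y√(1+z²) = 6.75 + 2×1.53×√(1+0.8²) = 10.67 m
R = A/P = 12.20/10.67 = 1.144 m
S = (Q·n / (1·A·R^(2/3)))² = (9.21×0.043 / (1×12.20×1.094))² = 0.0008811

0.000881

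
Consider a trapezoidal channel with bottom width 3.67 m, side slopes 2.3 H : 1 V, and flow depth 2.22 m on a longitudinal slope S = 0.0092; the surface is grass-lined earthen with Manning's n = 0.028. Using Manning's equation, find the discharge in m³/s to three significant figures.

80.1 m³/s

A = (b + z·y)·y = (3.67 + 2.3×2.22)×2.22 = 19.48 m²
P = b + 2y√(1+z²) = 3.67 + 2×2.22×√(1+2.3²) = 14.81 m
R = A/P = 19.48/14.81 = 1.316 m
Q = (1/n)·A·R^(2/3)·S^(1/2) = (1/0.028) × 19.48 × 1.316^(2/3) × 0.0092^(1/2) = 80.14 m³/s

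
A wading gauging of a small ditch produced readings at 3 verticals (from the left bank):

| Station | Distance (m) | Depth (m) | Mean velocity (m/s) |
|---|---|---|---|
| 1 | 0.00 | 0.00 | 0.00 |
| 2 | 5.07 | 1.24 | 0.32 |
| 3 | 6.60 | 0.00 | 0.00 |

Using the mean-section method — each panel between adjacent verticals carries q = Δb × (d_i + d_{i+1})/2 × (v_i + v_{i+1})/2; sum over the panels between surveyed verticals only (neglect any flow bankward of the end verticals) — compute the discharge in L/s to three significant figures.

Panel 1-2: Δb = 5.07 m, d̄ = (0.00+1.24)/2 = 0.62, v̄ = (0.00+0.32)/2 = 0.16 → q = 5.07×0.62×0.16 = 0.5029 m³/s
Panel 2-3: Δb = 1.53 m, d̄ = (1.24+0.00)/2 = 0.62, v̄ = (0.32+0.00)/2 = 0.16 → q = 1.53×0.62×0.16 = 0.1518 m³/s
Q = Σ q = 0.6547 m³/s
= 0.6547 × 1000 = 654.7 L/s

655 L/s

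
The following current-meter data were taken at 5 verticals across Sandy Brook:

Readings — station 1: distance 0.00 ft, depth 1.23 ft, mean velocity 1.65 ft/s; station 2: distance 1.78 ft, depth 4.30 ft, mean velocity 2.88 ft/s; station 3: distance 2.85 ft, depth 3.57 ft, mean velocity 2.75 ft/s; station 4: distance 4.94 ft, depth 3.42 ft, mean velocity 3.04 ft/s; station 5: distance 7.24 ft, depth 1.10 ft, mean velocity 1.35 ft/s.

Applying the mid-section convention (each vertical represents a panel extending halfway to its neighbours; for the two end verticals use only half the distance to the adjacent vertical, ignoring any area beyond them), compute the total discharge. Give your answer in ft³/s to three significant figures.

59.5 ft³/s

w_1 = (1.78 − 0.00)/2 = 0.89 ft; q_1 = 1.65 × 1.23 × 0.89 = 1.806 ft³/s
w_2 = (2.85 − 0.00)/2 = 1.425 ft; q_2 = 2.88 × 4.30 × 1.425 = 17.65 ft³/s
w_3 = (4.94 − 1.78)/2 = 1.58 ft; q_3 = 2.75 × 3.57 × 1.58 = 15.51 ft³/s
w_4 = (7.24 − 2.85)/2 = 2.195 ft; q_4 = 3.04 × 3.42 × 2.195 = 22.82 ft³/s
w_5 = (7.24 − 4.94)/2 = 1.15 ft; q_5 = 1.35 × 1.10 × 1.15 = 1.708 ft³/s
Q = Σ qᵢ = 59.49 ft³/s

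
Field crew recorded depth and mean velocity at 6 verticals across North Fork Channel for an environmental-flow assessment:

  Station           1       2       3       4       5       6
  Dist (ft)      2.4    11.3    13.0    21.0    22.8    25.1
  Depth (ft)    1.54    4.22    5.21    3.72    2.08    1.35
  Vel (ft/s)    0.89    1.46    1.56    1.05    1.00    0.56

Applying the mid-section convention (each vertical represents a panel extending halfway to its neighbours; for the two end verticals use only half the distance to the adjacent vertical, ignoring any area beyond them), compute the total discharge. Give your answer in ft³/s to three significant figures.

w_1 = (11.3 − 2.4)/2 = 4.45 ft; q_1 = 0.89 × 1.54 × 4.45 = 6.099 ft³/s
w_2 = (13.0 − 2.4)/2 = 5.3 ft; q_2 = 1.46 × 4.22 × 5.3 = 32.65 ft³/s
w_3 = (21.0 − 11.3)/2 = 4.85 ft; q_3 = 1.56 × 5.21 × 4.85 = 39.42 ft³/s
w_4 = (22.8 − 13.0)/2 = 4.9 ft; q_4 = 1.05 × 3.72 × 4.9 = 19.14 ft³/s
w_5 = (25.1 − 21.0)/2 = 2.05 ft; q_5 = 1.00 × 2.08 × 2.05 = 4.264 ft³/s
w_6 = (25.1 − 22.8)/2 = 1.15 ft; q_6 = 0.56 × 1.35 × 1.15 = 0.8694 ft³/s
Q = Σ qᵢ = 102.4 ft³/s

102 ft³/s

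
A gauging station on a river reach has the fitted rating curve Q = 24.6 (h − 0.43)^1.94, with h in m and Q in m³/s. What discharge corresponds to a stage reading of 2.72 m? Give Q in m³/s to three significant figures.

Q = 24.6 × (2.72 − 0.43)^1.94 = 24.6 × 2.29^1.94 = 122.7 m³/s

123 m³/s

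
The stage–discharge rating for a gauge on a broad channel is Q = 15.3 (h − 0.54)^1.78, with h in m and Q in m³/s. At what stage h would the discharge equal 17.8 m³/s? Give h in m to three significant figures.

h − h₀ = (Q/C)^(1/b) = (17.8/15.3)^(1/1.78) = 1.089 m
h = 0.54 + 1.089 = 1.629 m

1.63 m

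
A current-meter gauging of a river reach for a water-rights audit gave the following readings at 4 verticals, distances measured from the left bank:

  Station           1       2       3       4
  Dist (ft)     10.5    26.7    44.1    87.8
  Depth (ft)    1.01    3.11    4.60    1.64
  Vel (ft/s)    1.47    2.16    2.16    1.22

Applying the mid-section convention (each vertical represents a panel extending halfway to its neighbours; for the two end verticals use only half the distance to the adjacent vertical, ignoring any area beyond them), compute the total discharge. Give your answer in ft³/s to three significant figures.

w_1 = (26.7 − 10.5)/2 = 8.1 ft; q_1 = 1.47 × 1.01 × 8.1 = 12.03 ft³/s
w_2 = (44.1 − 10.5)/2 = 16.8 ft; q_2 = 2.16 × 3.11 × 16.8 = 112.9 ft³/s
w_3 = (87.8 − 26.7)/2 = 30.55 ft; q_3 = 2.16 × 4.60 × 30.55 = 303.5 ft³/s
w_4 = (87.8 − 44.1)/2 = 21.85 ft; q_4 = 1.22 × 1.64 × 21.85 = 43.72 ft³/s
Q = Σ qᵢ = 472.1 ft³/s

472 ft³/s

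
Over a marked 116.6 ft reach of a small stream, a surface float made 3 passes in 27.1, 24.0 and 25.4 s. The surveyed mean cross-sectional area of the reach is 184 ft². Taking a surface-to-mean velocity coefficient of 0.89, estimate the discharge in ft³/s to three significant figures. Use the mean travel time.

749 ft³/s

t̄ = (27.1 + 24.0 + 25.4) / 3 = 25.5 s
v_surface = L / t̄ = 116.6 / 25.5 = 4.573 ft/s
v_mean = 0.89 × 4.573 = 4.070 ft/s
Q = A × v_mean = 184 × 4.070 = 748.8 ft³/s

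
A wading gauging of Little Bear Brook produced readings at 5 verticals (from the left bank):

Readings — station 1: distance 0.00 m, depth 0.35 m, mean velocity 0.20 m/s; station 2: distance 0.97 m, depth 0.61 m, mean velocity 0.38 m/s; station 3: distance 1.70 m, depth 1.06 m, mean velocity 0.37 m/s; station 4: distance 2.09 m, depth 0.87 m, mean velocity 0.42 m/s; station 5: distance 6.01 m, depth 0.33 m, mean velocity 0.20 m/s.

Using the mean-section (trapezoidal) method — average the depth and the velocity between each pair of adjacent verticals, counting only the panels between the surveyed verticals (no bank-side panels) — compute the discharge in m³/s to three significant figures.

Panel 1-2: Δb = 0.97 m, d̄ = (0.35+0.61)/2 = 0.48, v̄ = (0.20+0.38)/2 = 0.29 → q = 0.97×0.48×0.29 = 0.1350 m³/s
Panel 2-3: Δb = 0.73 m, d̄ = (0.61+1.06)/2 = 0.835, v̄ = (0.38+0.37)/2 = 0.375 → q = 0.73×0.835×0.375 = 0.2286 m³/s
Panel 3-4: Δb = 0.39 m, d̄ = (1.06+0.87)/2 = 0.965, v̄ = (0.37+0.42)/2 = 0.395 → q = 0.39×0.965×0.395 = 0.1487 m³/s
Panel 4-5: Δb = 3.92 m, d̄ = (0.87+0.33)/2 = 0.6, v̄ = (0.42+0.20)/2 = 0.31 → q = 3.92×0.6×0.31 = 0.7291 m³/s
Q = Σ q = 1.241 m³/s

1.24 m³/s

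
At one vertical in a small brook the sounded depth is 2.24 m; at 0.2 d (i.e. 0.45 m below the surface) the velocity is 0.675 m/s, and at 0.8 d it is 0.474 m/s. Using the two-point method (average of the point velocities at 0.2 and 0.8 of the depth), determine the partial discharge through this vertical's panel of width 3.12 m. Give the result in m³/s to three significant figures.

4.02 m³/s

v̄ = (0.675 + 0.474) / 2 = 0.5745 m/s
q = v̄ × d × w = 0.5745 × 2.24 × 3.12 = 4.015 m³/s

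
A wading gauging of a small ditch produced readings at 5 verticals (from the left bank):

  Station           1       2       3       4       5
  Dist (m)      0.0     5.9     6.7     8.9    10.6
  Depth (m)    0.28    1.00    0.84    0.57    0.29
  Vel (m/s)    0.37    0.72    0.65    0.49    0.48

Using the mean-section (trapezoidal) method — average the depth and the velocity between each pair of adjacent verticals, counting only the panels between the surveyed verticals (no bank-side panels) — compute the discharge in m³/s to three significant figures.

3.80 m³/s

Panel 1-2: Δb = 5.9 m, d̄ = (0.28+1.00)/2 = 0.64, v̄ = (0.37+0.72)/2 = 0.545 → q = 5.9×0.64×0.545 = 2.058 m³/s
Panel 2-3: Δb = 0.8 m, d̄ = (1.00+0.84)/2 = 0.92, v̄ = (0.72+0.65)/2 = 0.685 → q = 0.8×0.92×0.685 = 0.5042 m³/s
Panel 3-4: Δb = 2.2 m, d̄ = (0.84+0.57)/2 = 0.705, v̄ = (0.65+0.49)/2 = 0.57 → q = 2.2×0.705×0.57 = 0.8841 m³/s
Panel 4-5: Δb = 1.7 m, d̄ = (0.57+0.29)/2 = 0.43, v̄ = (0.49+0.48)/2 = 0.485 → q = 1.7×0.43×0.485 = 0.3545 m³/s
Q = Σ q = 3.801 m³/s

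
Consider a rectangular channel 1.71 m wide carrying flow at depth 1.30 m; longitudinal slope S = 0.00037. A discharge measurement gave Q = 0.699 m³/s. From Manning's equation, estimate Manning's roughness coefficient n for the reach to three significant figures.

A = b·y = 1.71 × 1.30 = 2.223 m²
P = b + 2y = 1.71 + 2×1.30 = 4.310 m
R = A/P = 2.223/4.310 = 0.5158 m
n = (1/Q)·A·R^(2/3)·S^(1/2) = (1/0.699) × 2.223 × 0.6431 × 0.01924 = 0.03934

0.0393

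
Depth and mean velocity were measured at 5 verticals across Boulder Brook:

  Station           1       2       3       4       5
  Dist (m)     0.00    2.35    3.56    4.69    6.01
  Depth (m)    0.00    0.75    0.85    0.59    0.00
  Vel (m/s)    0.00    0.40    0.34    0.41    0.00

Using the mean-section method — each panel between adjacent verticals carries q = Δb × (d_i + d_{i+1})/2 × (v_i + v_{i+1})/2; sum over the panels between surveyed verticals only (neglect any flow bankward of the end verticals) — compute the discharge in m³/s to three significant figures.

Panel 1-2: Δb = 2.35 m, d̄ = (0.00+0.75)/2 = 0.375, v̄ = (0.00+0.40)/2 = 0.2 → q = 2.35×0.375×0.2 = 0.1763 m³/s
Panel 2-3: Δb = 1.21 m, d̄ = (0.75+0.85)/2 = 0.8, v̄ = (0.40+0.34)/2 = 0.37 → q = 1.21×0.8×0.37 = 0.3582 m³/s
Panel 3-4: Δb = 1.13 m, d̄ = (0.85+0.59)/2 = 0.72, v̄ = (0.34+0.41)/2 = 0.375 → q = 1.13×0.72×0.375 = 0.3051 m³/s
Panel 4-5: Δb = 1.32 m, d̄ = (0.59+0.00)/2 = 0.295, v̄ = (0.41+0.00)/2 = 0.205 → q = 1.32×0.295×0.205 = 0.07983 m³/s
Q = Σ q = 0.9193 m³/s

0.919 m³/s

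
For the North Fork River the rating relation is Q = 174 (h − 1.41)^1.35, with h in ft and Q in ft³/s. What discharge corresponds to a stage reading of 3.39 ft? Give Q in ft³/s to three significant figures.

438 ft³/s

Q = 174 × (3.39 − 1.41)^1.35 = 174 × 1.98^1.35 = 437.6 ft³/s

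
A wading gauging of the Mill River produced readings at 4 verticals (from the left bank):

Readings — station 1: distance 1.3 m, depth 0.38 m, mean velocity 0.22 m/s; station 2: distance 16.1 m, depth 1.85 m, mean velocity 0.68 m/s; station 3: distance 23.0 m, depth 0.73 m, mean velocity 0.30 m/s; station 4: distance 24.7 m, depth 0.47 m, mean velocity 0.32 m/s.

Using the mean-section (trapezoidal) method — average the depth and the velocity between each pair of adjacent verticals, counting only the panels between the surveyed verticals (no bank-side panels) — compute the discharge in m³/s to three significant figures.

12.1 m³/s

Panel 1-2: Δb = 14.8 m, d̄ = (0.38+1.85)/2 = 1.115, v̄ = (0.22+0.68)/2 = 0.45 → q = 14.8×1.115×0.45 = 7.426 m³/s
Panel 2-3: Δb = 6.9 m, d̄ = (1.85+0.73)/2 = 1.29, v̄ = (0.68+0.30)/2 = 0.49 → q = 6.9×1.29×0.49 = 4.361 m³/s
Panel 3-4: Δb = 1.7 m, d̄ = (0.73+0.47)/2 = 0.6, v̄ = (0.30+0.32)/2 = 0.31 → q = 1.7×0.6×0.31 = 0.3162 m³/s
Q = Σ q = 12.10 m³/s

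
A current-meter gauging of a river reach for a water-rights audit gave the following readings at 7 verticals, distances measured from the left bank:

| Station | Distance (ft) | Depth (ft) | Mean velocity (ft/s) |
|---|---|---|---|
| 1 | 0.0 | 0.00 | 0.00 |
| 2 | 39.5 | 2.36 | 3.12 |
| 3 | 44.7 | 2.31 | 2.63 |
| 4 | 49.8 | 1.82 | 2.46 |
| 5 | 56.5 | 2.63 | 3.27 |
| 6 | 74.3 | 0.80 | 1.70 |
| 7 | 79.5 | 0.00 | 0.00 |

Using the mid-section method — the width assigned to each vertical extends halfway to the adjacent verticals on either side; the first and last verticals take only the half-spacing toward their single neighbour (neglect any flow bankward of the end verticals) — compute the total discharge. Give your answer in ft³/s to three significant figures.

343 ft³/s

w_2 = (44.7 − 0.0)/2 = 22.35 ft; q_2 = 3.12 × 2.36 × 22.35 = 164.6 ft³/s
w_3 = (49.8 − 39.5)/2 = 5.15 ft; q_3 = 2.63 × 2.31 × 5.15 = 31.29 ft³/s
w_4 = (56.5 − 44.7)/2 = 5.9 ft; q_4 = 2.46 × 1.82 × 5.9 = 26.42 ft³/s
w_5 = (74.3 − 49.8)/2 = 12.25 ft; q_5 = 3.27 × 2.63 × 12.25 = 105.4 ft³/s
w_6 = (79.5 − 56.5)/2 = 11.5 ft; q_6 = 1.70 × 0.80 × 11.5 = 15.64 ft³/s
Stations 1, 7 contribute zero (depth or velocity is 0).
Q = Σ qᵢ = 343.3 ft³/s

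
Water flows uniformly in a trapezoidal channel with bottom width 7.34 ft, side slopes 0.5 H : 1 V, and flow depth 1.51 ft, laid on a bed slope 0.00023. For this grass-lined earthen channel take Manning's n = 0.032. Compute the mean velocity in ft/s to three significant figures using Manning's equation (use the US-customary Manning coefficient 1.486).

0.769 ft/s

A = (b + z·y)·y = (7.34 + 0.5×1.51)×1.51 = 12.22 ft²
P = b + 2y√(1+z²) = 7.34 + 2×1.51×√(1+0.5²) = 10.72 ft
R = A/P = 12.22/10.72 = 1.141 ft
Q = (1.486/n)·A·R^(2/3)·S^(1/2) = (1.486/0.032) × 12.22 × 1.141^(2/3) × 0.00023^(1/2) = 9.398 ft³/s
V = Q/A = 9.398/12.22 = 0.7688 ft/s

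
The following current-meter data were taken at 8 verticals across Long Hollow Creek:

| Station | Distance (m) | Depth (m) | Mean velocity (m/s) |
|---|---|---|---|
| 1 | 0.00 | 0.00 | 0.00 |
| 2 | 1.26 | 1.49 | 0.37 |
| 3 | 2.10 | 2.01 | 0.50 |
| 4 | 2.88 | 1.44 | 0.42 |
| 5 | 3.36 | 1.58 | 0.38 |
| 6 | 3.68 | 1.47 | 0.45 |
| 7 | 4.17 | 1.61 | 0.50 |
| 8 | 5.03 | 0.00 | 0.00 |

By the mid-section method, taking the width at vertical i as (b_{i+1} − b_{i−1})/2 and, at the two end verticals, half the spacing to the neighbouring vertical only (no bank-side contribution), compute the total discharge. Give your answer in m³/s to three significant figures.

w_2 = (2.10 − 0.00)/2 = 1.05 m; q_2 = 0.37 × 1.49 × 1.05 = 0.5789 m³/s
w_3 = (2.88 − 1.26)/2 = 0.81 m; q_3 = 0.50 × 2.01 × 0.81 = 0.8141 m³/s
w_4 = (3.36 − 2.10)/2 = 0.63 m; q_4 = 0.42 × 1.44 × 0.63 = 0.3810 m³/s
w_5 = (3.68 − 2.88)/2 = 0.4 m; q_5 = 0.38 × 1.58 × 0.4 = 0.2402 m³/s
w_6 = (4.17 − 3.36)/2 = 0.405 m; q_6 = 0.45 × 1.47 × 0.405 = 0.2679 m³/s
w_7 = (5.03 − 3.68)/2 = 0.675 m; q_7 = 0.50 × 1.61 × 0.675 = 0.5434 m³/s
Stations 1, 8 contribute zero (depth or velocity is 0).
Q = Σ qᵢ = 2.825 m³/s

2.83 m³/s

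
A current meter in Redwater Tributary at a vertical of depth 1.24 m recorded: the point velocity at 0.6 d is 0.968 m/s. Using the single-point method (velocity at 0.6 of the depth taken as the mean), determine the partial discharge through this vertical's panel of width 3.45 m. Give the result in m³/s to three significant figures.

v̄ = v₀.₆ = 0.968 m/s
q = v̄ × d × w = 0.9680 × 1.24 × 3.45 = 4.141 m³/s

4.14 m³/s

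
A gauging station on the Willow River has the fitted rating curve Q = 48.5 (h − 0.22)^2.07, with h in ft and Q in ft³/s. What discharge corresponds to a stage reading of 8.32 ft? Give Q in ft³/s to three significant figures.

Q = 48.5 × (8.32 − 0.22)^2.07 = 48.5 × 8.1^2.07 = 3684 ft³/s

3680 ft³/s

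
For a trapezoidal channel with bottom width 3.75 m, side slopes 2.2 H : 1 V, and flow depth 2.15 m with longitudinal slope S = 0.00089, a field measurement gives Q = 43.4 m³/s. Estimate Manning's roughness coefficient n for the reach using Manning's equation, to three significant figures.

0.0148

A = (b + z·y)·y = (3.75 + 2.2×2.15)×2.15 = 18.23 m²
P = b + 2y√(1+z²) = 3.75 + 2×2.15×√(1+2.2²) = 14.14 m
R = A/P = 18.23/14.14 = 1.289 m
n = (1/Q)·A·R^(2/3)·S^(1/2) = (1/43.4) × 18.23 × 1.185 × 0.02983 = 0.01485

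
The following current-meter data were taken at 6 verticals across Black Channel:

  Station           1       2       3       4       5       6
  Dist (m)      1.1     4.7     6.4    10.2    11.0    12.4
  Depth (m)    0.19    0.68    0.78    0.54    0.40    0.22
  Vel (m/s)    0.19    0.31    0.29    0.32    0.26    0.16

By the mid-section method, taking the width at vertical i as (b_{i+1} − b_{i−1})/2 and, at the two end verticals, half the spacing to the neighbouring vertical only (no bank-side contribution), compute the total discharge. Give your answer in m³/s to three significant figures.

1.78 m³/s

w_1 = (4.7 − 1.1)/2 = 1.8 m; q_1 = 0.19 × 0.19 × 1.8 = 0.06498 m³/s
w_2 = (6.4 − 1.1)/2 = 2.65 m; q_2 = 0.31 × 0.68 × 2.65 = 0.5586 m³/s
w_3 = (10.2 − 4.7)/2 = 2.75 m; q_3 = 0.29 × 0.78 × 2.75 = 0.6221 m³/s
w_4 = (11.0 − 6.4)/2 = 2.3 m; q_4 = 0.32 × 0.54 × 2.3 = 0.3974 m³/s
w_5 = (12.4 − 10.2)/2 = 1.1 m; q_5 = 0.26 × 0.40 × 1.1 = 0.1144 m³/s
w_6 = (12.4 − 11.0)/2 = 0.7 m; q_6 = 0.16 × 0.22 × 0.7 = 0.02464 m³/s
Q = Σ qᵢ = 1.782 m³/s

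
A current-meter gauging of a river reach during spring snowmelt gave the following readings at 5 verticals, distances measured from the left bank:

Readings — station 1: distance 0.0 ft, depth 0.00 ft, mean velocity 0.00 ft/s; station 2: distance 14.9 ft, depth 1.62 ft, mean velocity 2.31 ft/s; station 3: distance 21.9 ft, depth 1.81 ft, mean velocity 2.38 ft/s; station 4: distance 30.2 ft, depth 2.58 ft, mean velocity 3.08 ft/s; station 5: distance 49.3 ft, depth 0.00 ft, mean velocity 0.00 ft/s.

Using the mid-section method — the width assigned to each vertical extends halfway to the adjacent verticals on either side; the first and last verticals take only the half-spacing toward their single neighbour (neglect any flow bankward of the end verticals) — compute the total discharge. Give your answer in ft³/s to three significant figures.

w_2 = (21.9 − 0.0)/2 = 10.95 ft; q_2 = 2.31 × 1.62 × 10.95 = 40.98 ft³/s
w_3 = (30.2 − 14.9)/2 = 7.65 ft; q_3 = 2.38 × 1.81 × 7.65 = 32.95 ft³/s
w_4 = (49.3 − 21.9)/2 = 13.7 ft; q_4 = 3.08 × 2.58 × 13.7 = 108.9 ft³/s
Stations 1, 5 contribute zero (depth or velocity is 0).
Q = Σ qᵢ = 182.8 ft³/s

183 ft³/s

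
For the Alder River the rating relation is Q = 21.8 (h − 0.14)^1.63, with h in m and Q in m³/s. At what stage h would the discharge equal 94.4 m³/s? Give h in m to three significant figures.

h − h₀ = (Q/C)^(1/b) = (94.4/21.8)^(1/1.63) = 2.458 m
h = 0.14 + 2.458 = 2.598 m

2.60 m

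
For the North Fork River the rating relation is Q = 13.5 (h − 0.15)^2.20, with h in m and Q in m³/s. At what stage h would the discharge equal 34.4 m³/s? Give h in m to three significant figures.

h − h₀ = (Q/C)^(1/b) = (34.4/13.5)^(1/2.20) = 1.530 m
h = 0.15 + 1.530 = 1.680 m

1.68 m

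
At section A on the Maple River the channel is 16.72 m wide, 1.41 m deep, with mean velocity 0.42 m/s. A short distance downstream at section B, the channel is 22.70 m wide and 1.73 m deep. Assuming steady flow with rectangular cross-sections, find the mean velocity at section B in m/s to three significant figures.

0.252 m/s

Q = A₁V₁ = (16.72×1.41) × 0.42 = 9.902 m³/s
A₂ = 22.70 × 1.73 = 39.27 m²
V₂ = Q/A₂ = 9.902/39.27 = 0.2521 m/s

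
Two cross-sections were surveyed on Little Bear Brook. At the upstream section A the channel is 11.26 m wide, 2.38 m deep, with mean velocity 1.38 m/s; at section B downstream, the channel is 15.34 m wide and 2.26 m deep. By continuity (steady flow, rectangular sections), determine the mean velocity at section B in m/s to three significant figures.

Q = A₁V₁ = (11.26×2.38) × 1.38 = 36.98 m³/s
A₂ = 15.34 × 2.26 = 34.67 m²
V₂ = Q/A₂ = 36.98/34.67 = 1.067 m/s

1.07 m/s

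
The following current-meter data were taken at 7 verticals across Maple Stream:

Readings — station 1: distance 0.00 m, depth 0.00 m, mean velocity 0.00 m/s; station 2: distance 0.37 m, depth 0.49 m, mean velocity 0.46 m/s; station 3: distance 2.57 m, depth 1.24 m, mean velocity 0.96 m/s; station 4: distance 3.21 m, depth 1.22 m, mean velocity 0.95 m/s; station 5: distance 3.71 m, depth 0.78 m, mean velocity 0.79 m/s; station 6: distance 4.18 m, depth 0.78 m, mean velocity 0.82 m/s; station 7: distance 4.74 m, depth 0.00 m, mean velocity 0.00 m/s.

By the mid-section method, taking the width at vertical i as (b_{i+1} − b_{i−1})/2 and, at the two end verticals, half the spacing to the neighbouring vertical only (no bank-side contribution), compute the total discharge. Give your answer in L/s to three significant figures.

w_2 = (2.57 − 0.00)/2 = 1.285 m; q_2 = 0.46 × 0.49 × 1.285 = 0.2896 m³/s
w_3 = (3.21 − 0.37)/2 = 1.42 m; q_3 = 0.96 × 1.24 × 1.42 = 1.690 m³/s
w_4 = (3.71 − 2.57)/2 = 0.57 m; q_4 = 0.95 × 1.22 × 0.57 = 0.6606 m³/s
w_5 = (4.18 − 3.21)/2 = 0.485 m; q_5 = 0.79 × 0.78 × 0.485 = 0.2989 m³/s
w_6 = (4.74 − 3.71)/2 = 0.515 m; q_6 = 0.82 × 0.78 × 0.515 = 0.3294 m³/s
Stations 1, 7 contribute zero (depth or velocity is 0).
Q = Σ qᵢ = 3.269 m³/s
= 3.269 × 1000 = 3269 L/s

3270 L/s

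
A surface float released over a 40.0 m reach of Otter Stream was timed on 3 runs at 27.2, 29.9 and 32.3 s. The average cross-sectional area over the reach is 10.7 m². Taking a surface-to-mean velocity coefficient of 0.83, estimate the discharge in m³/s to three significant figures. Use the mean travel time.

11.9 m³/s

t̄ = (27.2 + 29.9 + 32.3) / 3 = 29.8 s
v_surface = L / t̄ = 40.0 / 29.8 = 1.342 m/s
v_mean = 0.83 × 1.342 = 1.114 m/s
Q = A × v_mean = 10.7 × 1.114 = 11.92 m³/s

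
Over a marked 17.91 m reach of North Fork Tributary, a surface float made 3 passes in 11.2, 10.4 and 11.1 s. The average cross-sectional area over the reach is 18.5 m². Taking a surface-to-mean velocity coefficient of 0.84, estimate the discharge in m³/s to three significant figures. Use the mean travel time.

25.5 m³/s

t̄ = (11.2 + 10.4 + 11.1) / 3 = 10.9 s
v_surface = L / t̄ = 17.91 / 10.9 = 1.643 m/s
v_mean = 0.84 × 1.643 = 1.380 m/s
Q = A × v_mean = 18.5 × 1.380 = 25.53 m³/s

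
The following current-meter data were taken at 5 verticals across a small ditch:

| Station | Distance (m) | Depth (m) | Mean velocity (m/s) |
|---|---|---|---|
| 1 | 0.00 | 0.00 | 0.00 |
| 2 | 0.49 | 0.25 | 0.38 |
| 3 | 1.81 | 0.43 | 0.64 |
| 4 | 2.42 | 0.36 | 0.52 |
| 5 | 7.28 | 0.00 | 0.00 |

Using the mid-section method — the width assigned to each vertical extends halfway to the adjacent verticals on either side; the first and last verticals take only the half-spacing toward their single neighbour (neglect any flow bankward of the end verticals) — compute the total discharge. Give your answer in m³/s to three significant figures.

0.864 m³/s

w_2 = (1.81 − 0.00)/2 = 0.905 m; q_2 = 0.38 × 0.25 × 0.905 = 0.08598 m³/s
w_3 = (2.42 − 0.49)/2 = 0.965 m; q_3 = 0.64 × 0.43 × 0.965 = 0.2656 m³/s
w_4 = (7.28 − 1.81)/2 = 2.735 m; q_4 = 0.52 × 0.36 × 2.735 = 0.5120 m³/s
Stations 1, 5 contribute zero (depth or velocity is 0).
Q = Σ qᵢ = 0.8635 m³/s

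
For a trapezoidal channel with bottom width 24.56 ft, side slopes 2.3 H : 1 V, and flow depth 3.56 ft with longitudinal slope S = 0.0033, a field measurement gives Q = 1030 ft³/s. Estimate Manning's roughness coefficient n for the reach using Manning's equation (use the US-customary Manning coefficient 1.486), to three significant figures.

A = (b + z·y)·y = (24.56 + 2.3×3.56)×3.56 = 116.6 ft²
P = b + 2y√(1+z²) = 24.56 + 2×3.56×√(1+2.3²) = 42.42 ft
R = A/P = 116.6/42.42 = 2.749 ft
n = (1.486/Q)·A·R^(2/3)·S^(1/2) = (1.486/1030) × 116.6 × 1.962 × 0.05745 = 0.01896

0.0190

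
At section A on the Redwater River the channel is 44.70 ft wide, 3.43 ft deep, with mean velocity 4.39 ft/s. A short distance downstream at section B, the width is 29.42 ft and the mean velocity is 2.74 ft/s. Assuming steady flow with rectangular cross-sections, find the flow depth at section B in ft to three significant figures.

8.35 ft

Q = A₁V₁ = (44.70×3.43) × 4.39 = 673.1 ft³/s
d₂ = Q/(b₂ V₂) = 673.1/(29.42×2.74) = 8.350 ft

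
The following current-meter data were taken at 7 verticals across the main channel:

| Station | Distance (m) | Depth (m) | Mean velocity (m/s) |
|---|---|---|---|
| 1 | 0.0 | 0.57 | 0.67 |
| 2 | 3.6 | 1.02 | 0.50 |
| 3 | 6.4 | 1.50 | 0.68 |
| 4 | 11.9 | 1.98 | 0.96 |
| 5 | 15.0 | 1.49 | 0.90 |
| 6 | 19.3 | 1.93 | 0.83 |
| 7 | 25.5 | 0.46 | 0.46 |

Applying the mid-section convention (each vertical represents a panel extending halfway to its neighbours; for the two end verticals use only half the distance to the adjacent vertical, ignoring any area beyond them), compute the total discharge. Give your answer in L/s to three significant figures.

w_1 = (3.6 − 0.0)/2 = 1.8 m; q_1 = 0.67 × 0.57 × 1.8 = 0.6874 m³/s
w_2 = (6.4 − 0.0)/2 = 3.2 m; q_2 = 0.50 × 1.02 × 3.2 = 1.632 m³/s
w_3 = (11.9 − 3.6)/2 = 4.15 m; q_3 = 0.68 × 1.50 × 4.15 = 4.233 m³/s
w_4 = (15.0 − 6.4)/2 = 4.3 m; q_4 = 0.96 × 1.98 × 4.3 = 8.173 m³/s
w_5 = (19.3 − 11.9)/2 = 3.7 m; q_5 = 0.90 × 1.49 × 3.7 = 4.962 m³/s
w_6 = (25.5 − 15.0)/2 = 5.25 m; q_6 = 0.83 × 1.93 × 5.25 = 8.410 m³/s
w_7 = (25.5 − 19.3)/2 = 3.1 m; q_7 = 0.46 × 0.46 × 3.1 = 0.6560 m³/s
Q = Σ qᵢ = 28.75 m³/s
= 28.75 × 1000 = 28750 L/s

28800 L/s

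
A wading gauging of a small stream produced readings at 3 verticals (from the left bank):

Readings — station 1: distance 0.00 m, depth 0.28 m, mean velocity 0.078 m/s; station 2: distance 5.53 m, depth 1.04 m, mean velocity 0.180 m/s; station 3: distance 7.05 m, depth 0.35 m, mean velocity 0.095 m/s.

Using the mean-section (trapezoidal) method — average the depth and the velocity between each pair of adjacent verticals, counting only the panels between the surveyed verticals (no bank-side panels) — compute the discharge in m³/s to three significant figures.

Panel 1-2: Δb = 5.53 m, d̄ = (0.28+1.04)/2 = 0.66, v̄ = (0.078+0.180)/2 = 0.129 → q = 5.53×0.66×0.129 = 0.4708 m³/s
Panel 2-3: Δb = 1.52 m, d̄ = (1.04+0.35)/2 = 0.695, v̄ = (0.180+0.095)/2 = 0.1375 → q = 1.52×0.695×0.1375 = 0.1453 m³/s
Q = Σ q = 0.6161 m³/s

0.616 m³/s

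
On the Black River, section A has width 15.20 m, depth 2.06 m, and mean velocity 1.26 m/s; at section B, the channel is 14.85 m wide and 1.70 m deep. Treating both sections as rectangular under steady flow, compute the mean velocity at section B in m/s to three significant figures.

Q = A₁V₁ = (15.20×2.06) × 1.26 = 39.45 m³/s
A₂ = 14.85 × 1.70 = 25.25 m²
V₂ = Q/A₂ = 39.45/25.25 = 1.563 m/s

1.56 m/s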